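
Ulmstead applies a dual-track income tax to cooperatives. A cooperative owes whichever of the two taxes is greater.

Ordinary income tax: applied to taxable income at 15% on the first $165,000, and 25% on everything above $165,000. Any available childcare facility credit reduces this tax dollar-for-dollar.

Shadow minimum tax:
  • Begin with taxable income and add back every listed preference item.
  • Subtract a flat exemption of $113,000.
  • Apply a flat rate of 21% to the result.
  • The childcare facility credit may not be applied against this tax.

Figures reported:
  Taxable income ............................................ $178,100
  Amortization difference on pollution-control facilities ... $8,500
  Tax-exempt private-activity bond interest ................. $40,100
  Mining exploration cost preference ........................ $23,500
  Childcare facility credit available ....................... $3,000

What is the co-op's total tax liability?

Shadow minimum tax:
  Adjusted income: $178,100 + $8,500 + $40,100 + $23,500 = $250,200
  Less exemption $113,000 → base $137,200
  $137,200 × 21% = $28,812

Ordinary income tax:
  $165,000 × 15% = $24,750
  $13,100 × 25% = $3,275
  → $28,025
  Less childcare facility credit $3,000 → $25,025

$28,812 > $25,025, so the shadow minimum tax is the binding amount.

$28,812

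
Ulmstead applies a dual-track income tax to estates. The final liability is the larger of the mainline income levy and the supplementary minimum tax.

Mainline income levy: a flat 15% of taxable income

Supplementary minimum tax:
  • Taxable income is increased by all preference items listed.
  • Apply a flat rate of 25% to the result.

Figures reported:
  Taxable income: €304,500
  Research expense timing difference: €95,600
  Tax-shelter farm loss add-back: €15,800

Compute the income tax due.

€103,975

Mainline income levy:
  €304,500 × 15% = €45,675

Supplementary minimum tax:
  Adjusted income: €304,500 + €95,600 + €15,800 = €415,900
  €415,900 × 25% = €103,975

€103,975 > €45,675, so the supplementary minimum tax is the binding amount.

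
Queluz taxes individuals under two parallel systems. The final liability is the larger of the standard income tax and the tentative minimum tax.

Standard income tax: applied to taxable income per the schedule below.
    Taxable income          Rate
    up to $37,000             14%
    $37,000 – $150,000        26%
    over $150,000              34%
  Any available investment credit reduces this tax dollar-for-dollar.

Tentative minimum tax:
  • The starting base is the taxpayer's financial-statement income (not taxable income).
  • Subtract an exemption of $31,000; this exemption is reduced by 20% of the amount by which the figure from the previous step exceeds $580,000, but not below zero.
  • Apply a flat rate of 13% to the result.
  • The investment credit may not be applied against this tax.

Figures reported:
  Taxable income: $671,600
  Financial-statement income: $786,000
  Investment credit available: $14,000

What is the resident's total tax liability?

$197,904

Tentative minimum tax:
  Base (financial-statement income): $786,000
  Exemption: 20% × ($786,000 − $580,000) = $41,200 ≥ $31,000, so the exemption is fully phased out
  Base: $786,000 − $0 = $786,000
  $786,000 × 13% = $102,180

Standard income tax:
  $37,000 × 14% = $5,180
  $113,000 × 26% = $29,380
  $521,600 × 34% = $177,344
  → $211,904
  Less investment credit $14,000 → $197,904

$197,904 > $102,180, so the standard income tax governs.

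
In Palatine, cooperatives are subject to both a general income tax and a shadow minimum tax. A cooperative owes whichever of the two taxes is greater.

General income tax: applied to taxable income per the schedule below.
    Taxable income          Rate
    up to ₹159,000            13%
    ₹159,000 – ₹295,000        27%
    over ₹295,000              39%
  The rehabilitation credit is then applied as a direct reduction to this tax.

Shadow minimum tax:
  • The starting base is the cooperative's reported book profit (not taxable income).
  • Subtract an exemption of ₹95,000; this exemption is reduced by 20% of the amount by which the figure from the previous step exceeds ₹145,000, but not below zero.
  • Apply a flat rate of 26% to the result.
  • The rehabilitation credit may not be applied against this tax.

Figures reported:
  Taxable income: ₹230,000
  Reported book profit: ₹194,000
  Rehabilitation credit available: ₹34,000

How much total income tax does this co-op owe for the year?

₹28,288

Shadow minimum tax:
  Base (reported book profit): ₹194,000
  Exemption: ₹95,000 − 20% × (₹194,000 − ₹145,000) = ₹95,000 − ₹9,800 = ₹85,200
  Base: ₹194,000 − ₹85,200 = ₹108,800
  ₹108,800 × 26% = ₹28,288

General income tax:
  ₹159,000 × 13% = ₹20,670
  ₹71,000 × 27% = ₹19,170
  → ₹39,840
  Less rehabilitation credit ₹34,000 → ₹5,840

₹28,288 > ₹5,840, so the shadow minimum tax is the binding amount.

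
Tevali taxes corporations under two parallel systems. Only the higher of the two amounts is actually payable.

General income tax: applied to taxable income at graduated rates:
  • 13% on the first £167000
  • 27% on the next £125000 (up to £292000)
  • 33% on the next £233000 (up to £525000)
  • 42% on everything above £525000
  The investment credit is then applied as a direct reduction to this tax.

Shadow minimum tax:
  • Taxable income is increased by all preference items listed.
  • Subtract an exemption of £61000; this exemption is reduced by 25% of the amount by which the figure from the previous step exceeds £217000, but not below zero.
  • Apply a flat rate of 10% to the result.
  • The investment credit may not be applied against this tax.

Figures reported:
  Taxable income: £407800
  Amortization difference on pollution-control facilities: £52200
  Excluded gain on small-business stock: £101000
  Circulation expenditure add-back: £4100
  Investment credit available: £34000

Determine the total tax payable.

£59674

Shadow minimum tax:
  Adjusted income: £407800 + £52200 + £101000 + £4100 = £565100
  Exemption: 25% × (£565100 − £217000) = £87025 ≥ £61000, so the exemption is fully phased out
  Base: £565100 − £0 = £565100
  £565100 × 10% = £56510

General income tax:
  £167000 × 13% = £21710
  £125000 × 27% = £33750
  £115800 × 33% = £38214
  → £93674
  Less investment credit £34000 → £59674

£59674 > £56510, so the general income tax governs.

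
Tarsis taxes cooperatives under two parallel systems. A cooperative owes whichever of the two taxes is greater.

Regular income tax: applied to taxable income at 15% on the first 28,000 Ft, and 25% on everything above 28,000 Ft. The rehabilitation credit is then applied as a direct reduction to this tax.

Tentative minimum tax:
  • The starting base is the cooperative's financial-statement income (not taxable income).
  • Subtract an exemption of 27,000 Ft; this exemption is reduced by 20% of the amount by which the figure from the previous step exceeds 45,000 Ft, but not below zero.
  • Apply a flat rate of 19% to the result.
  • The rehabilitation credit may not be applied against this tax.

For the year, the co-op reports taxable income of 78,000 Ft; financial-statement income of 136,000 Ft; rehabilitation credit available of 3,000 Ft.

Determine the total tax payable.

24,168 Ft

Regular income tax:
  28,000 Ft × 15% = 4,200 Ft
  50,000 Ft × 25% = 12,500 Ft
  → 16,700 Ft
  Less rehabilitation credit 3,000 Ft → 13,700 Ft

Tentative minimum tax:
  Base (financial-statement income): 136,000 Ft
  Exemption: 27,000 Ft − 20% × (136,000 Ft − 45,000 Ft) = 27,000 Ft − 18,200 Ft = 8,800 Ft
  Base: 136,000 Ft − 8,800 Ft = 127,200 Ft
  127,200 Ft × 19% = 24,168 Ft

24,168 Ft > 13,700 Ft, so the tentative minimum tax is the binding amount.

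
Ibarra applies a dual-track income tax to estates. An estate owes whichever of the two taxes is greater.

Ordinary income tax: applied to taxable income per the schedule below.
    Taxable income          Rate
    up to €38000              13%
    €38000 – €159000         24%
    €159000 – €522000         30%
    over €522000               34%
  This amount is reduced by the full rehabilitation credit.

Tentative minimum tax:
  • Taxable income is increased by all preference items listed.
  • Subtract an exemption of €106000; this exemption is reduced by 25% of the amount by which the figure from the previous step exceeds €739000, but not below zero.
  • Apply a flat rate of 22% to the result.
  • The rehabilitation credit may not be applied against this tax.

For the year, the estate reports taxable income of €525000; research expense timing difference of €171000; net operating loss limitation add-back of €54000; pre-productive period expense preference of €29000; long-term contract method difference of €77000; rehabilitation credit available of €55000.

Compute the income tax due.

€171435

Ordinary income tax:
  €38000 × 13% = €4940
  €121000 × 24% = €29040
  €363000 × 30% = €108900
  €3000 × 34% = €1020
  → €143900
  Less rehabilitation credit €55000 → €88900

Tentative minimum tax:
  Adjusted income: €525000 + €171000 + €54000 + €29000 + €77000 = €856000
  Exemption: €106000 − 25% × (€856000 − €739000) = €106000 − €29250 = €76750
  Base: €856000 − €76750 = €779250
  €779250 × 22% = €171435

€171435 > €88900, so the tentative minimum tax is the binding amount.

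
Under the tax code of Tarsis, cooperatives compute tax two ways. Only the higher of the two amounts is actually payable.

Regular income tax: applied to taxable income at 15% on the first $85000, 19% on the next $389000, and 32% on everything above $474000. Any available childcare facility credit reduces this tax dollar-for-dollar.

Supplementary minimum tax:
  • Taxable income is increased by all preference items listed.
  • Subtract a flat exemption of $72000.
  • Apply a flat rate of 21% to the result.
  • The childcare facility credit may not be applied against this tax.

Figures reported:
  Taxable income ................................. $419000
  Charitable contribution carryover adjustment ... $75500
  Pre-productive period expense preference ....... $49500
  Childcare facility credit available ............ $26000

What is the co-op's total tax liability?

$99120

Supplementary minimum tax:
  Adjusted income: $419000 + $75500 + $49500 = $544000
  Less exemption $72000 → base $472000
  $472000 × 21% = $99120

Regular income tax:
  $85000 × 15% = $12750
  $334000 × 19% = $63460
  → $76210
  Less childcare facility credit $26000 → $50210

$99120 > $50210, so the supplementary minimum tax is the binding amount.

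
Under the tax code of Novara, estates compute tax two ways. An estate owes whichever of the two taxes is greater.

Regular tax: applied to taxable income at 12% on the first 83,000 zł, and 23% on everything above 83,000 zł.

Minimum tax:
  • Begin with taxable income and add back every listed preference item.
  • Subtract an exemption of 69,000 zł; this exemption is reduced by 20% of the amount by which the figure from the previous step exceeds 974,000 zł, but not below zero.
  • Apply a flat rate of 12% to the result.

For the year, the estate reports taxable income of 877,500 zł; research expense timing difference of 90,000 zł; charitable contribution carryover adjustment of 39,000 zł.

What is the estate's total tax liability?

Regular tax:
  83,000 zł × 12% = 9,960 zł
  794,500 zł × 23% = 182,735 zł
  → 192,695 zł

Minimum tax:
  Adjusted income: 877,500 zł + 90,000 zł + 39,000 zł = 1,006,500 zł
  Exemption: 69,000 zł − 20% × (1,006,500 zł − 974,000 zł) = 69,000 zł − 6,500 zł = 62,500 zł
  Base: 1,006,500 zł − 62,500 zł = 944,000 zł
  944,000 zł × 12% = 113,280 zł

192,695 zł > 113,280 zł, so the regular tax governs.

192,695 zł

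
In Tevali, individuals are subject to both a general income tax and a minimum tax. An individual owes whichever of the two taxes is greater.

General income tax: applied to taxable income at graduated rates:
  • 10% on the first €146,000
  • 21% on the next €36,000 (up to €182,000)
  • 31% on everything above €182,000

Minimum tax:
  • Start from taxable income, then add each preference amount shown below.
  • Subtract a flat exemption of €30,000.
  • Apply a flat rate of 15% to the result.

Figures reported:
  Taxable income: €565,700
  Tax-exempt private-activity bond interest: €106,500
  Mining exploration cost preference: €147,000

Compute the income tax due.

€141,107

General income tax:
  €146,000 × 10% = €14,600
  €36,000 × 21% = €7,560
  €383,700 × 31% = €118,947
  → €141,107

Minimum tax:
  Adjusted income: €565,700 + €106,500 + €147,000 = €819,200
  Less exemption €30,000 → base €789,200
  €789,200 × 15% = €118,380

€141,107 > €118,380, so the general income tax governs.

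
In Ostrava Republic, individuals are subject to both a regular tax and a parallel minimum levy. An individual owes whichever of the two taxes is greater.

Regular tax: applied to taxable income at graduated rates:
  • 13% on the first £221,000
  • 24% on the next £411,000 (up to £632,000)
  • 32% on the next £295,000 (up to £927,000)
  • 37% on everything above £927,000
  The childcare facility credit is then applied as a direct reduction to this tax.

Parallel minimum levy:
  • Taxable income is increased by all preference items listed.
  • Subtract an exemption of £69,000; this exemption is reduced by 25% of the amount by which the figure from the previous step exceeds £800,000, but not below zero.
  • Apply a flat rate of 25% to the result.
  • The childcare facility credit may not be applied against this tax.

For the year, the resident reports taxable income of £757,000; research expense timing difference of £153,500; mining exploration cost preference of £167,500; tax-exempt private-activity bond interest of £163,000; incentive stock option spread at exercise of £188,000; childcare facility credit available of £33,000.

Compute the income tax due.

Regular tax:
  £221,000 × 13% = £28,730
  £411,000 × 24% = £98,640
  £125,000 × 32% = £40,000
  → £167,370
  Less childcare facility credit £33,000 → £134,370

Parallel minimum levy:
  Adjusted income: £757,000 + £153,500 + £167,500 + £163,000 + £188,000 = £1,429,000
  Exemption: 25% × (£1,429,000 − £800,000) = £157,250 ≥ £69,000, so the exemption is fully phased out
  Base: £1,429,000 − £0 = £1,429,000
  £1,429,000 × 25% = £357,250

£357,250 > £134,370, so the parallel minimum levy is the binding amount.

£357,250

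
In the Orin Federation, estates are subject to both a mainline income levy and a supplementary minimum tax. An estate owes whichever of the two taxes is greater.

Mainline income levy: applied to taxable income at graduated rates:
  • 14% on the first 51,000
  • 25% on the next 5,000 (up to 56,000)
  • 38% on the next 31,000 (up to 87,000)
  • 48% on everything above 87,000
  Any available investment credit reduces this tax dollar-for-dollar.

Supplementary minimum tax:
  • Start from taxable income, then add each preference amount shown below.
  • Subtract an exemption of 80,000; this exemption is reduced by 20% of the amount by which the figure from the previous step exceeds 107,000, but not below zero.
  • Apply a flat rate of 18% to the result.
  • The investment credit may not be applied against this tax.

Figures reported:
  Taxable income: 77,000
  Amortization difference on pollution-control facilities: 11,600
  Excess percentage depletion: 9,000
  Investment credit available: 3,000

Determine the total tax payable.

Supplementary minimum tax:
  Adjusted income: 77,000 + 11,600 + 9,000 = 97,600
  Exemption: 97,600 ≤ 107,000, so full 80,000 applies
  Base: 97,600 − 80,000 = 17,600
  17,600 × 18% = 3,168

Mainline income levy:
  51,000 × 14% = 7,140
  5,000 × 25% = 1,250
  21,000 × 38% = 7,980
  → 16,370
  Less investment credit 3,000 → 13,370

13,370 > 3,168, so the mainline income levy governs.

13,370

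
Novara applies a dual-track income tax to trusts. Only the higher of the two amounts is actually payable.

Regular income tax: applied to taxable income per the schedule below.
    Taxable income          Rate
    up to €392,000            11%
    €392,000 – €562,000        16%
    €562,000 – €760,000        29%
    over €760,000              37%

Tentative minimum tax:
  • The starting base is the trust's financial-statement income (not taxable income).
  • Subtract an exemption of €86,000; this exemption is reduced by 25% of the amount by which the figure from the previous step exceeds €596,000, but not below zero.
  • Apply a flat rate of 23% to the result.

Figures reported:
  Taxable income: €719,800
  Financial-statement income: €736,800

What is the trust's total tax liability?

€157,780

Regular income tax:
  €392,000 × 11% = €43,120
  €170,000 × 16% = €27,200
  €157,800 × 29% = €45,762
  → €116,082

Tentative minimum tax:
  Base (financial-statement income): €736,800
  Exemption: €86,000 − 25% × (€736,800 − €596,000) = €86,000 − €35,200 = €50,800
  Base: €736,800 − €50,800 = €686,000
  €686,000 × 23% = €157,780

€157,780 > €116,082, so the tentative minimum tax is the binding amount.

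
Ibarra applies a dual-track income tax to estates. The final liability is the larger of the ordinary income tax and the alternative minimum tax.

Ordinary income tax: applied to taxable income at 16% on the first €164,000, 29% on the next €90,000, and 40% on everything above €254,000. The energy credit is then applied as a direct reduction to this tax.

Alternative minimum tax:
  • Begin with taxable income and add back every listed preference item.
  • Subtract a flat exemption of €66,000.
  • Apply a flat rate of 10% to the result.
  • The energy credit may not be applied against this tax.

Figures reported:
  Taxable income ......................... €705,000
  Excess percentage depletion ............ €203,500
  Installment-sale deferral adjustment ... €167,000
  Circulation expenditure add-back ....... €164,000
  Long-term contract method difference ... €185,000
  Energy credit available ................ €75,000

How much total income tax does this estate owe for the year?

Alternative minimum tax:
  Adjusted income: €705,000 + €203,500 + €167,000 + €164,000 + €185,000 = €1,424,500
  Less exemption €66,000 → base €1,358,500
  €1,358,500 × 10% = €135,850

Ordinary income tax:
  €164,000 × 16% = €26,240
  €90,000 × 29% = €26,100
  €451,000 × 40% = €180,400
  → €232,740
  Less energy credit €75,000 → €157,740

€157,740 > €135,850, so the ordinary income tax governs.

€157,740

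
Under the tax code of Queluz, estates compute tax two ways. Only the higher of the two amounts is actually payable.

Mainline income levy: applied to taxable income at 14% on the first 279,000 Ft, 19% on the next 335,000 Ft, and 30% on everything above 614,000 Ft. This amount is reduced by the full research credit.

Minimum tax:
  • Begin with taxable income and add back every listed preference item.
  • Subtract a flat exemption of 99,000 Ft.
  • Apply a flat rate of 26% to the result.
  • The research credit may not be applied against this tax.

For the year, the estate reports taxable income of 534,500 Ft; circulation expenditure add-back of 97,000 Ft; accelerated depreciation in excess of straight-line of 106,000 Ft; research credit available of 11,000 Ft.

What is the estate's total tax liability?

Mainline income levy:
  279,000 Ft × 14% = 39,060 Ft
  255,500 Ft × 19% = 48,545 Ft
  → 87,605 Ft
  Less research credit 11,000 Ft → 76,605 Ft

Minimum tax:
  Adjusted income: 534,500 Ft + 97,000 Ft + 106,000 Ft = 737,500 Ft
  Less exemption 99,000 Ft → base 638,500 Ft
  638,500 Ft × 26% = 166,010 Ft

166,010 Ft > 76,605 Ft, so the minimum tax is the binding amount.

166,010 Ft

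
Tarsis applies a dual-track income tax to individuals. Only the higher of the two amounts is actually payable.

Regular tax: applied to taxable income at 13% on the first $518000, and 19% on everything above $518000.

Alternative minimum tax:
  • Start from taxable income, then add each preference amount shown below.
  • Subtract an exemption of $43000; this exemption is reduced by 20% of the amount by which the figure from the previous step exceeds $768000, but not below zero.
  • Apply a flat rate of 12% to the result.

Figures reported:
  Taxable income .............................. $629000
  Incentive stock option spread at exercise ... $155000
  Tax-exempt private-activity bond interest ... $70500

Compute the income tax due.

Alternative minimum tax:
  Adjusted income: $629000 + $155000 + $70500 = $854500
  Exemption: $43000 − 20% × ($854500 − $768000) = $43000 − $17300 = $25700
  Base: $854500 − $25700 = $828800
  $828800 × 12% = $99456

Regular tax:
  $518000 × 13% = $67340
  $111000 × 19% = $21090
  → $88430

$99456 > $88430, so the alternative minimum tax is the binding amount.

$99456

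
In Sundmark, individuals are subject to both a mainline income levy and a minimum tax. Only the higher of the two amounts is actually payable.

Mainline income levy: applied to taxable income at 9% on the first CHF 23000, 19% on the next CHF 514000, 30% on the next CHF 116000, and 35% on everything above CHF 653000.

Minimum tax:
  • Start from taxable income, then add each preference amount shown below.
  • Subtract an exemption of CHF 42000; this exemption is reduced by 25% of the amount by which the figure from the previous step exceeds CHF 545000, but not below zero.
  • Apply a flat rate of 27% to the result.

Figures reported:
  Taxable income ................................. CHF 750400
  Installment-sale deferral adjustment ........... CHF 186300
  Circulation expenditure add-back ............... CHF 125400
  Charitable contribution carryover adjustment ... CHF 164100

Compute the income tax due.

CHF 331074

Mainline income levy:
  CHF 23000 × 9% = CHF 2070
  CHF 514000 × 19% = CHF 97660
  CHF 116000 × 30% = CHF 34800
  CHF 97400 × 35% = CHF 34090
  → CHF 168620

Minimum tax:
  Adjusted income: CHF 750400 + CHF 186300 + CHF 125400 + CHF 164100 = CHF 1226200
  Exemption: 25% × (CHF 1226200 − CHF 545000) = CHF 170300 ≥ CHF 42000, so the exemption is fully phased out
  Base: CHF 1226200 − CHF 0 = CHF 1226200
  CHF 1226200 × 27% = CHF 331074

CHF 331074 > CHF 168620, so the minimum tax is the binding amount.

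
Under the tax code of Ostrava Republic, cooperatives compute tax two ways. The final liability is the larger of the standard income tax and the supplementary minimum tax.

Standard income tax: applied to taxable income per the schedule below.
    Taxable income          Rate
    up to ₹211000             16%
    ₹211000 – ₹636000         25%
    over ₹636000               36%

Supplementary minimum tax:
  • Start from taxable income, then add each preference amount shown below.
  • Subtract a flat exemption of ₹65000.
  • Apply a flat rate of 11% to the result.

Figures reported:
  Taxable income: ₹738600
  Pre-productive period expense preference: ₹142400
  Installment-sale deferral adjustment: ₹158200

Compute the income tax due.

₹176946

Supplementary minimum tax:
  Adjusted income: ₹738600 + ₹142400 + ₹158200 = ₹1039200
  Less exemption ₹65000 → base ₹974200
  ₹974200 × 11% = ₹107162

Standard income tax:
  ₹211000 × 16% = ₹33760
  ₹425000 × 25% = ₹106250
  ₹102600 × 36% = ₹36936
  → ₹176946

₹176946 > ₹107162, so the standard income tax governs.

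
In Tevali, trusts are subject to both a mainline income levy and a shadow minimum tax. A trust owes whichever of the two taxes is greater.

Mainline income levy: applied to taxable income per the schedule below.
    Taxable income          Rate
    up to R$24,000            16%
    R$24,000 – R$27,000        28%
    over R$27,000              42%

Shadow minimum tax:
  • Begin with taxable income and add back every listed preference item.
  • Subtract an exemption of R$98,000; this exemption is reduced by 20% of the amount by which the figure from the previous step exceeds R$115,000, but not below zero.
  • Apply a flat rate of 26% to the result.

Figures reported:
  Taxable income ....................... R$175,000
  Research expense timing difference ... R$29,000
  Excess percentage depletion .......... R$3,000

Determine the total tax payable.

Shadow minimum tax:
  Adjusted income: R$175,000 + R$29,000 + R$3,000 = R$207,000
  Exemption: R$98,000 − 20% × (R$207,000 − R$115,000) = R$98,000 − R$18,400 = R$79,600
  Base: R$207,000 − R$79,600 = R$127,400
  R$127,400 × 26% = R$33,124

Mainline income levy:
  R$24,000 × 16% = R$3,840
  R$3,000 × 28% = R$840
  R$148,000 × 42% = R$62,160
  → R$66,840

R$66,840 > R$33,124, so the mainline income levy governs.

R$66,840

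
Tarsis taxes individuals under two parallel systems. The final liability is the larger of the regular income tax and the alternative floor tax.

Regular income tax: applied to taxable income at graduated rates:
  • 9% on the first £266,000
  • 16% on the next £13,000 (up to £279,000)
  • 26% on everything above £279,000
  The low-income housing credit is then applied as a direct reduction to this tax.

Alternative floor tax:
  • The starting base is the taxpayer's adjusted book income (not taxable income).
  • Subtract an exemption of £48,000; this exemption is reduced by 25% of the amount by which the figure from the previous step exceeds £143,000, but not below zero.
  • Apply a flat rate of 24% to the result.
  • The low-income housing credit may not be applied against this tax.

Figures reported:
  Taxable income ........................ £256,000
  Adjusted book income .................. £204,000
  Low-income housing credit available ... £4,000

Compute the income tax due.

Alternative floor tax:
  Base (adjusted book income): £204,000
  Exemption: £48,000 − 25% × (£204,000 − £143,000) = £48,000 − £15,250 = £32,750
  Base: £204,000 − £32,750 = £171,250
  £171,250 × 24% = £41,100

Regular income tax:
  £256,000 × 9% = £23,040
  Less low-income housing credit £4,000 → £19,040

£41,100 > £19,040, so the alternative floor tax is the binding amount.

£41,100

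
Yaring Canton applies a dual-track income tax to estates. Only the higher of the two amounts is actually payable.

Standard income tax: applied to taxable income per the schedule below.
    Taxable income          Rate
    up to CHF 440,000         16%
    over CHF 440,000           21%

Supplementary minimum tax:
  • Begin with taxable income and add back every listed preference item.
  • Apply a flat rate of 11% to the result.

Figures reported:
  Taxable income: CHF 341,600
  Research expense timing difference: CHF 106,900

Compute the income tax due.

Supplementary minimum tax:
  Adjusted income: CHF 341,600 + CHF 106,900 = CHF 448,500
  CHF 448,500 × 11% = CHF 49,335

Standard income tax:
  CHF 341,600 × 16% = CHF 54,656

CHF 54,656 > CHF 49,335, so the standard income tax governs.

CHF 54,656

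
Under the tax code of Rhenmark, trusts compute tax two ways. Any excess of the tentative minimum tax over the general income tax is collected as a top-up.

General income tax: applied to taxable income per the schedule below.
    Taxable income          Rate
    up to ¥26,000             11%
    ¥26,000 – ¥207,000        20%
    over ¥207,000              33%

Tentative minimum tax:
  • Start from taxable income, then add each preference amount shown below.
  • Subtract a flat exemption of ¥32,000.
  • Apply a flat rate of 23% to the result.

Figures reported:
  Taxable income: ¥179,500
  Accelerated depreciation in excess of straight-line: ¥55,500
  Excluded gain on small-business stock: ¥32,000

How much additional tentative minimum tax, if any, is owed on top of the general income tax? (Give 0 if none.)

¥20,490

Tentative minimum tax:
  Adjusted income: ¥179,500 + ¥55,500 + ¥32,000 = ¥267,000
  Less exemption ¥32,000 → base ¥235,000
  ¥235,000 × 23% = ¥54,050

General income tax:
  ¥26,000 × 11% = ¥2,860
  ¥153,500 × 20% = ¥30,700
  → ¥33,560

Excess of tentative minimum tax over general income tax: ¥54,050 − ¥33,560 = ¥20,490.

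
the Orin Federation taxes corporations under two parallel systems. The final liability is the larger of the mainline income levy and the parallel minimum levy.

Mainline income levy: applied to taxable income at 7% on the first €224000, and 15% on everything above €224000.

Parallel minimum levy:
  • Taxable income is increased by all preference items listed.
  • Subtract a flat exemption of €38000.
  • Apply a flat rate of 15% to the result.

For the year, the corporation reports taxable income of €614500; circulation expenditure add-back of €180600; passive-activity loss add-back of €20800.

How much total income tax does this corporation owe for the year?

Parallel minimum levy:
  Adjusted income: €614500 + €180600 + €20800 = €815900
  Less exemption €38000 → base €777900
  €777900 × 15% = €116685

Mainline income levy:
  €224000 × 7% = €15680
  €390500 × 15% = €58575
  → €74255

€116685 > €74255, so the parallel minimum levy is the binding amount.

€116685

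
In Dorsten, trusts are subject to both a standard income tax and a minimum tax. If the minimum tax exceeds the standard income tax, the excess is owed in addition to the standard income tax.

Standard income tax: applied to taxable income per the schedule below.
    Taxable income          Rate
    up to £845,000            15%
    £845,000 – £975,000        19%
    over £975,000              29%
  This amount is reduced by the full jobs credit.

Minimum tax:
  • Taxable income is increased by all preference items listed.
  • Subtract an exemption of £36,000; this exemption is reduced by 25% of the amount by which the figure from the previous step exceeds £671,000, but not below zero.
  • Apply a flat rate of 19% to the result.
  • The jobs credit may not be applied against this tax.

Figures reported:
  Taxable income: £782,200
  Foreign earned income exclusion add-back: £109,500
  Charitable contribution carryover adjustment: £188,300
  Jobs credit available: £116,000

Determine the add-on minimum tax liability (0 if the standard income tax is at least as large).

£203,870

Minimum tax:
  Adjusted income: £782,200 + £109,500 + £188,300 = £1,080,000
  Exemption: 25% × (£1,080,000 − £671,000) = £102,250 ≥ £36,000, so the exemption is fully phased out
  Base: £1,080,000 − £0 = £1,080,000
  £1,080,000 × 19% = £205,200

Standard income tax:
  £782,200 × 15% = £117,330
  Less jobs credit £116,000 → £1,330

Excess of minimum tax over standard income tax: £205,200 − £1,330 = £203,870.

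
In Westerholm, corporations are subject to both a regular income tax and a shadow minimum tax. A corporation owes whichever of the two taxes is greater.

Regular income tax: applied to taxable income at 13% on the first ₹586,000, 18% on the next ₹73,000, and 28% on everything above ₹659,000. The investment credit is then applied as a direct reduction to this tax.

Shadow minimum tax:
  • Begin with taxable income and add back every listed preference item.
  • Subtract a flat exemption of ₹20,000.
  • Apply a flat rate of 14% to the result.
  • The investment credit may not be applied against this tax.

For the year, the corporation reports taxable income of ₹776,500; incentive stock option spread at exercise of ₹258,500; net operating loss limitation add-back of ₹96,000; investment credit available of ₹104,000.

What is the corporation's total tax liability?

Regular income tax:
  ₹586,000 × 13% = ₹76,180
  ₹73,000 × 18% = ₹13,140
  ₹117,500 × 28% = ₹32,900
  → ₹122,220
  Less investment credit ₹104,000 → ₹18,220

Shadow minimum tax:
  Adjusted income: ₹776,500 + ₹258,500 + ₹96,000 = ₹1,131,000
  Less exemption ₹20,000 → base ₹1,111,000
  ₹1,111,000 × 14% = ₹155,540

₹155,540 > ₹18,220, so the shadow minimum tax is the binding amount.

₹155,540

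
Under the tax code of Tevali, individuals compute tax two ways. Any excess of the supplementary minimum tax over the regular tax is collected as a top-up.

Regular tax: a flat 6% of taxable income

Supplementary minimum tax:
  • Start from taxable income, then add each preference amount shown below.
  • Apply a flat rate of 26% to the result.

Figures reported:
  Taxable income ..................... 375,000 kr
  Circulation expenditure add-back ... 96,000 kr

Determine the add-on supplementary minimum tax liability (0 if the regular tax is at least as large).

Supplementary minimum tax:
  Adjusted income: 375,000 kr + 96,000 kr = 471,000 kr
  471,000 kr × 26% = 122,460 kr

Regular tax:
  375,000 kr × 6% = 22,500 kr

Excess of supplementary minimum tax over regular tax: 122,460 kr − 22,500 kr = 99,960 kr.

99,960 kr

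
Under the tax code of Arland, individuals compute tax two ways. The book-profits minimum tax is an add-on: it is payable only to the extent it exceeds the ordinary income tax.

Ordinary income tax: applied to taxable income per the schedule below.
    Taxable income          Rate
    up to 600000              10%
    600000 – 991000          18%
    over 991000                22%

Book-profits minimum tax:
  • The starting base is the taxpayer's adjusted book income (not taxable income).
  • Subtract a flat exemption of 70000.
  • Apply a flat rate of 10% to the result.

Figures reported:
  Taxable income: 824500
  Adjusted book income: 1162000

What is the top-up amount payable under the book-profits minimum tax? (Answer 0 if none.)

Book-profits minimum tax:
  Base (adjusted book income): 1162000
  Less exemption 70000 → base 1092000
  1092000 × 10% = 109200

Ordinary income tax:
  600000 × 10% = 60000
  224500 × 18% = 40410
  → 100410

Excess of book-profits minimum tax over ordinary income tax: 109200 − 100410 = 8790.

8790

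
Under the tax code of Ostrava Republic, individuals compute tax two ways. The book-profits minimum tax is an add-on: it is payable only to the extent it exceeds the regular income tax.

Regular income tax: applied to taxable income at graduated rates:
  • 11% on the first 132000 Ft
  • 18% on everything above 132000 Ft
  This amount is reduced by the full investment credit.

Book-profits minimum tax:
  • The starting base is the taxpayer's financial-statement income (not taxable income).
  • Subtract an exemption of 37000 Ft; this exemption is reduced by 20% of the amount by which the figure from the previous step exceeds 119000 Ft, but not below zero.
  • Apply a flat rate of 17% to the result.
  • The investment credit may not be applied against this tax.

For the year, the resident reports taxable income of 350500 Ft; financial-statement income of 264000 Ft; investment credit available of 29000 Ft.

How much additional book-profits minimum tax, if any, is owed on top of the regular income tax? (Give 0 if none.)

Regular income tax:
  132000 Ft × 11% = 14520 Ft
  218500 Ft × 18% = 39330 Ft
  → 53850 Ft
  Less investment credit 29000 Ft → 24850 Ft

Book-profits minimum tax:
  Base (financial-statement income): 264000 Ft
  Exemption: 37000 Ft − 20% × (264000 Ft − 119000 Ft) = 37000 Ft − 29000 Ft = 8000 Ft
  Base: 264000 Ft − 8000 Ft = 256000 Ft
  256000 Ft × 17% = 43520 Ft

Excess of book-profits minimum tax over regular income tax: 43520 Ft − 24850 Ft = 18670 Ft.

18670 Ft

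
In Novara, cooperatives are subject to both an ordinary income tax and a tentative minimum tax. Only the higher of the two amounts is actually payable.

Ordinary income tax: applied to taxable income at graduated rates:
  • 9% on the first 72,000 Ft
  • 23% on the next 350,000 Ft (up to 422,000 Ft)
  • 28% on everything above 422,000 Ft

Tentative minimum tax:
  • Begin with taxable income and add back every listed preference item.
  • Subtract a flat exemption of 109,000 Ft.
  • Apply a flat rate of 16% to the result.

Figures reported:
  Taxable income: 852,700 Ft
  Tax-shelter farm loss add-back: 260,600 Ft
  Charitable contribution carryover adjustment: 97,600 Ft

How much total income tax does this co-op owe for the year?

Ordinary income tax:
  72,000 Ft × 9% = 6,480 Ft
  350,000 Ft × 23% = 80,500 Ft
  430,700 Ft × 28% = 120,596 Ft
  → 207,576 Ft

Tentative minimum tax:
  Adjusted income: 852,700 Ft + 260,600 Ft + 97,600 Ft = 1,210,900 Ft
  Less exemption 109,000 Ft → base 1,101,900 Ft
  1,101,900 Ft × 16% = 176,304 Ft

207,576 Ft > 176,304 Ft, so the ordinary income tax governs.

207,576 Ft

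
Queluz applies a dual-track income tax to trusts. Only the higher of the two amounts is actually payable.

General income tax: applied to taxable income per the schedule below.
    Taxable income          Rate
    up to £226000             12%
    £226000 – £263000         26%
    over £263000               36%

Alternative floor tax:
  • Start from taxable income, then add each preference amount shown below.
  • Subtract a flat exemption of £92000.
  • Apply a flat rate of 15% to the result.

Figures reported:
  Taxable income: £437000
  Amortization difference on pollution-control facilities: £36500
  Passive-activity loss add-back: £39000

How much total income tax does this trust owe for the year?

Alternative floor tax:
  Adjusted income: £437000 + £36500 + £39000 = £512500
  Less exemption £92000 → base £420500
  £420500 × 15% = £63075

General income tax:
  £226000 × 12% = £27120
  £37000 × 26% = £9620
  £174000 × 36% = £62640
  → £99380

£99380 > £63075, so the general income tax governs.

£99380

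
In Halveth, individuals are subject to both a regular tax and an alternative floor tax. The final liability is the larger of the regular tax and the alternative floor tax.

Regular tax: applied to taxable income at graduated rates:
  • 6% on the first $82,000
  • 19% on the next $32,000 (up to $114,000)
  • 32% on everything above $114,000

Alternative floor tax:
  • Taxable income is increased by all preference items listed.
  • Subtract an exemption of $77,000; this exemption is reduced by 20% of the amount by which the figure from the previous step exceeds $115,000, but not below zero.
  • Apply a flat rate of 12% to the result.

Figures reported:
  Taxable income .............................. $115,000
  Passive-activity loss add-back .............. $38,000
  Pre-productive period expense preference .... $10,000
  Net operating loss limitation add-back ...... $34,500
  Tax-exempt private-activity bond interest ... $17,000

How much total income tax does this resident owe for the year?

Regular tax:
  $82,000 × 6% = $4,920
  $32,000 × 19% = $6,080
  $1,000 × 32% = $320
  → $11,320

Alternative floor tax:
  Adjusted income: $115,000 + $38,000 + $10,000 + $34,500 + $17,000 = $214,500
  Exemption: $77,000 − 20% × ($214,500 − $115,000) = $77,000 − $19,900 = $57,100
  Base: $214,500 − $57,100 = $157,400
  $157,400 × 12% = $18,888

$18,888 > $11,320, so the alternative floor tax is the binding amount.

$18,888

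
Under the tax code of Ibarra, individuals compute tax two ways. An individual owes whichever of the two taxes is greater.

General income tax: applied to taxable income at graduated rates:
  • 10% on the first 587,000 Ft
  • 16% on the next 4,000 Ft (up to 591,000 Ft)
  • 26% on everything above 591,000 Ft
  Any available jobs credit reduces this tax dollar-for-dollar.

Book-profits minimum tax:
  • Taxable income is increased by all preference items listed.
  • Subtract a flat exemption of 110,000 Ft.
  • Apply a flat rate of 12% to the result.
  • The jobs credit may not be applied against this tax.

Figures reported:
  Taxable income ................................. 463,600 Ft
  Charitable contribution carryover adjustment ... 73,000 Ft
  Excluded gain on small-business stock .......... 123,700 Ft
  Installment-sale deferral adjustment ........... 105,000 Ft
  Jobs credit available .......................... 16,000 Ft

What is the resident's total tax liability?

78,636 Ft

Book-profits minimum tax:
  Adjusted income: 463,600 Ft + 73,000 Ft + 123,700 Ft + 105,000 Ft = 765,300 Ft
  Less exemption 110,000 Ft → base 655,300 Ft
  655,300 Ft × 12% = 78,636 Ft

General income tax:
  463,600 Ft × 10% = 46,360 Ft
  Less jobs credit 16,000 Ft → 30,360 Ft

78,636 Ft > 30,360 Ft, so the book-profits minimum tax is the binding amount.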